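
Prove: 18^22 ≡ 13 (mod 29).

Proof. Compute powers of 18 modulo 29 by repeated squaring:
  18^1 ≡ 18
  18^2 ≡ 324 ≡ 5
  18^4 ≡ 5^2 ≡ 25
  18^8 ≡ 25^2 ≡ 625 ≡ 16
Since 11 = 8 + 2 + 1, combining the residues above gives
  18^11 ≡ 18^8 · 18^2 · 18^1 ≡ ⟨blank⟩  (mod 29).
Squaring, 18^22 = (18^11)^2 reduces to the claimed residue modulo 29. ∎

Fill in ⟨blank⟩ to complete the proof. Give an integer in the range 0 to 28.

19

Multiply the listed residues: 16 · 5 · 18 = 80 → 1440.
Reducing modulo 29: 1440 = 49·29 + 19, so 18^11 ≡ 19.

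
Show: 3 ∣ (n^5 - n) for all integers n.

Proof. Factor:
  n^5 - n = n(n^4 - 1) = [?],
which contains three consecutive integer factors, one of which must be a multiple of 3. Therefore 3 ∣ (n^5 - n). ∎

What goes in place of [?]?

n^4 - 1 = (n^2 - 1)(n^2 + 1), and n^2 - 1 = (n-1)(n+1).
So n(n^4 - 1) = (n - 1)n(n + 1)(n^2 + 1).

(n - 1)n(n + 1)(n^2 + 1)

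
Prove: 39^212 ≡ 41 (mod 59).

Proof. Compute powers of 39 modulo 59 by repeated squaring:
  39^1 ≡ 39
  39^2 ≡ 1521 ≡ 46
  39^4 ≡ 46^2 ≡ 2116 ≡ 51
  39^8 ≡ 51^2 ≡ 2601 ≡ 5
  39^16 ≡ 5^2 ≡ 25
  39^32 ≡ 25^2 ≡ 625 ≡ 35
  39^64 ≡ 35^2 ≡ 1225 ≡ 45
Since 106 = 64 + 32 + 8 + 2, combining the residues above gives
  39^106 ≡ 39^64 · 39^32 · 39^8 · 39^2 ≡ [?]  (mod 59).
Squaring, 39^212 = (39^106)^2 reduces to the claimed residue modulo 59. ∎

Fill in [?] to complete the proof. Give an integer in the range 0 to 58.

39^64 · 39^32 · 39^8 · 39^2 ≡ 45 · 35 · 5 · 46 = 362250.
362250 mod 59 = 49, so 39^106 ≡ 49 (mod 59).

49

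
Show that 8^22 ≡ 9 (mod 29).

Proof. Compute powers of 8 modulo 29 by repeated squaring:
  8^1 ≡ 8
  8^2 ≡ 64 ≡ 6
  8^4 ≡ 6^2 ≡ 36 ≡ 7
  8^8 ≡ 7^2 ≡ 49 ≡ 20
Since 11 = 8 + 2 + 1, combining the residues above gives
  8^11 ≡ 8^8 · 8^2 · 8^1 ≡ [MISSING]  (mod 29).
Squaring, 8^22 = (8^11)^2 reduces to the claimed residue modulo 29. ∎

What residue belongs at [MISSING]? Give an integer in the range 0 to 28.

3

Multiply the listed residues: 20 · 6 · 8 = 120 → 960.
Reducing modulo 29: 960 = 33·29 + 3, so 8^11 ≡ 3.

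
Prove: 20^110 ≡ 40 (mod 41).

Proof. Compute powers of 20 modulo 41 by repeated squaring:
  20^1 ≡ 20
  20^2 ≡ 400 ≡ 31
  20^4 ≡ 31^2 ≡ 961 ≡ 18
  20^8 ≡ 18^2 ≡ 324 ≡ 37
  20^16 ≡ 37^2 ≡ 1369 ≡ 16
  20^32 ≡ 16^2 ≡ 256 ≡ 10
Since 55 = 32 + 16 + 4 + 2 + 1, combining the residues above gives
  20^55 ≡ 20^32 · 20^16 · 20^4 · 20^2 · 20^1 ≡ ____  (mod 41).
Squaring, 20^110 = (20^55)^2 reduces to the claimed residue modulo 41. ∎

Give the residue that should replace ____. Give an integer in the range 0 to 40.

9

Multiply the listed residues: 10 · 16 · 18 · 31 · 20 = 160 → 2880 → 89280 → 1785600.
Reducing modulo 41: 1785600 = 43551·41 + 9, so 20^55 ≡ 9.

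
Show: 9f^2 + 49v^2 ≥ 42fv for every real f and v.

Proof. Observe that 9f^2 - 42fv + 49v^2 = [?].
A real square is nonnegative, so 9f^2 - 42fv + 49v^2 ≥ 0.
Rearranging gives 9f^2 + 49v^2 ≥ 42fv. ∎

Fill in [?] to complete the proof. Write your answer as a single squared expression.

(3f - 7v)^2

The leading and trailing coefficients are 3^2 and 7^2, and 42 = 2·3·7, so the trinomial is (3f - 7v)^2.
Hence 9f^2 - 42fv + 49v^2 ≥ 0.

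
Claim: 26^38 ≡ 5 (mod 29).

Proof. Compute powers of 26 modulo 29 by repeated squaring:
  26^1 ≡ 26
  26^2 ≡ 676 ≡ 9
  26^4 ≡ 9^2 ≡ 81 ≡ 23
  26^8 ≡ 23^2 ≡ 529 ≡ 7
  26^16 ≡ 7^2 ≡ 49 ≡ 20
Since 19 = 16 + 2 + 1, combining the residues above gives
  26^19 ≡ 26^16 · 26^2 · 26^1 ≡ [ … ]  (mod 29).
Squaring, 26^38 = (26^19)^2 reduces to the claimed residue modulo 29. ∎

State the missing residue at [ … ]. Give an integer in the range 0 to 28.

26^16 · 26^2 · 26^1 ≡ 20 · 9 · 26 = 4680.
4680 mod 29 = 11, so 26^19 ≡ 11 (mod 29).

11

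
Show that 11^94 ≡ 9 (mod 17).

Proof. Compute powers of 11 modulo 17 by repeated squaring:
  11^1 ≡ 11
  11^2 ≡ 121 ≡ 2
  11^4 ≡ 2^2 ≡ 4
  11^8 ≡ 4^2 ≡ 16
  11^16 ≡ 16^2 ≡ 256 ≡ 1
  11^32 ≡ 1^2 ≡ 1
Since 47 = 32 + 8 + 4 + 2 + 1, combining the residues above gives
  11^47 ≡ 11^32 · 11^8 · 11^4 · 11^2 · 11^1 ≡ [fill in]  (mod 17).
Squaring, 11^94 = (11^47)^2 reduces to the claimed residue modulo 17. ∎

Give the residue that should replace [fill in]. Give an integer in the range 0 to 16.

Multiply the listed residues: 1 · 16 · 4 · 2 · 11 = 16 → 64 → 128 → 1408.
Reducing modulo 17: 1408 = 82·17 + 14, so 11^47 ≡ 14.

14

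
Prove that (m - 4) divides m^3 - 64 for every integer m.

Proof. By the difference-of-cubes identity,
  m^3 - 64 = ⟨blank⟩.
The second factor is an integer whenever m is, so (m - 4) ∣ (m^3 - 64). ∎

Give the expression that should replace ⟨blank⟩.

Polynomial division of m^3 - 64 by m - 4 leaves remainder 0 and quotient m^2 + 4m + 16.
Hence m^3 - 64 = (m - 4)(m^2 + 4m + 16).

(m - 4)(m^2 + 4m + 16)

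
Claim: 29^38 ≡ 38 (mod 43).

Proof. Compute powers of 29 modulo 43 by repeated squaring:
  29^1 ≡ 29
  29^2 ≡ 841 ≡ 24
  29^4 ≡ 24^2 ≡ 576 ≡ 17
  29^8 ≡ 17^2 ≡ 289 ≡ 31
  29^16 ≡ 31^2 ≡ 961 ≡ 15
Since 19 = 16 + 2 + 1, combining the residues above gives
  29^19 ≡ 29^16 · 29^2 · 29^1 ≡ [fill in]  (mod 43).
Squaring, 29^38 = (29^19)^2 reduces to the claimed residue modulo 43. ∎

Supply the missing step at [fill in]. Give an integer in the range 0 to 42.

34

Multiply the listed residues: 15 · 24 · 29 = 360 → 10440.
Reducing modulo 43: 10440 = 242·43 + 34, so 29^19 ≡ 34.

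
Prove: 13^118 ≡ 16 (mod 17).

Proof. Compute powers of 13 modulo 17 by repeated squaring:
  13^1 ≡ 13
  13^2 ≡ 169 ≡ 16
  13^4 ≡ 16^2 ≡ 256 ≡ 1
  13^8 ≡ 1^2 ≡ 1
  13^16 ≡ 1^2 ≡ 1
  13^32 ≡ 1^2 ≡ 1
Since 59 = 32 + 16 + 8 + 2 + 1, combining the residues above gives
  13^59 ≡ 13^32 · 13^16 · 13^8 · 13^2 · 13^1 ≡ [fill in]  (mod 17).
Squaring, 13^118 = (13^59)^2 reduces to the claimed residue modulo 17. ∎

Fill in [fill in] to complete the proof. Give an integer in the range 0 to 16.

13^32 · 13^16 · 13^8 · 13^2 · 13^1 ≡ 1 · 1 · 1 · 16 · 13 = 208.
208 mod 17 = 4, so 13^59 ≡ 4 (mod 17).

4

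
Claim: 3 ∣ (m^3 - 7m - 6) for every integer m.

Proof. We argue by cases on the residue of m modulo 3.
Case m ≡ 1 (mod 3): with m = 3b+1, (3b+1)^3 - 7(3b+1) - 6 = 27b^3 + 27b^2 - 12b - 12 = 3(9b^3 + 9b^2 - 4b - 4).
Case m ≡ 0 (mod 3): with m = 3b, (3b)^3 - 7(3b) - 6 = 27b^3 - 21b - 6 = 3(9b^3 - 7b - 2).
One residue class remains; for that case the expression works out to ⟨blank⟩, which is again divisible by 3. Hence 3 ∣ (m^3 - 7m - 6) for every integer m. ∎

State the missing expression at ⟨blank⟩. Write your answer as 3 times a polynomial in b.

Only m ≡ 2 (mod 3) is unaccounted for. Put m = 3b+2:
(3b+2)^3 - 7(3b+2) - 6 expands to 27b^3 + 54b^2 + 15b - 12,
and factoring out 3 leaves 3(9b^3 + 18b^2 + 5b - 4).

3(9b^3 + 18b^2 + 5b - 4)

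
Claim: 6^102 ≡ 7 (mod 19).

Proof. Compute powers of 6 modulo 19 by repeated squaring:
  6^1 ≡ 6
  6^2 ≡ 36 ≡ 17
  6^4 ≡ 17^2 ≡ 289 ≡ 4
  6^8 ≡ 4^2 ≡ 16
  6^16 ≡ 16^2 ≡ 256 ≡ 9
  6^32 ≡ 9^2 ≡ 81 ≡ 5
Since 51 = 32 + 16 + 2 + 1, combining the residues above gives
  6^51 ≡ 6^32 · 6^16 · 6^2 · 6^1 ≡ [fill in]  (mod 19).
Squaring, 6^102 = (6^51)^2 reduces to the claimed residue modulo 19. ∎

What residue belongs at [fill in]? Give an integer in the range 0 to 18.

6^32 · 6^16 · 6^2 · 6^1 ≡ 5 · 9 · 17 · 6 = 4590.
4590 mod 19 = 11, so 6^51 ≡ 11 (mod 19).

11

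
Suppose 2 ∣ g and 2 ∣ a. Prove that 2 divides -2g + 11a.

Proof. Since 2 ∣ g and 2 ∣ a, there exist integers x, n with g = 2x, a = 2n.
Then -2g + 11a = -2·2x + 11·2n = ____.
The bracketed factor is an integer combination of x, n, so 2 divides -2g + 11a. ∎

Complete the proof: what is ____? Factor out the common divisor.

Pull the common 2 out of every term: -2·2x + 11·2n = 2(11n - 2x).
11n - 2x is an integer, which exhibits the divisibility.

2(11n - 2x)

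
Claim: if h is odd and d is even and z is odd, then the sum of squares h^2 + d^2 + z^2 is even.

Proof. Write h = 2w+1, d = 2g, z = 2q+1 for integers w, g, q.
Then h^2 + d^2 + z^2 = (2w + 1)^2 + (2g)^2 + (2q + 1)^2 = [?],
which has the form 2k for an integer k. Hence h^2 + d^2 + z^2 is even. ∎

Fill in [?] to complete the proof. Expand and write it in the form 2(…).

2(2g^2 + 2q^2 + 2q + 2w^2 + 2w + 1)

Expanding: (2w + 1)^2 + (2g)^2 + (2q + 1)^2 = 4g^2 + 4q^2 + 4q + 4w^2 + 4w + 2.
Every term is even; pulling out the factor of 2 gives 2(2g^2 + 2q^2 + 2q + 2w^2 + 2w + 1).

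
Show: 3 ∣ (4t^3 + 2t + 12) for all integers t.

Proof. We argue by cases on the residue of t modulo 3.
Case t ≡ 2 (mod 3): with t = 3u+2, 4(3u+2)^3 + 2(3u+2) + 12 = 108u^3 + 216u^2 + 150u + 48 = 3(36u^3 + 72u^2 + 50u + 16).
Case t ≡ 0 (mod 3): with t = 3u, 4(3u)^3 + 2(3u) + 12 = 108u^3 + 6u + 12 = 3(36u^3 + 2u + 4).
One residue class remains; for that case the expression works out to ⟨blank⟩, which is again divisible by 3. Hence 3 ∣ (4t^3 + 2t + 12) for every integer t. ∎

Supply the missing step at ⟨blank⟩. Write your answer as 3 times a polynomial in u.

3(36u^3 + 36u^2 + 14u + 6)

Only t ≡ 1 (mod 3) is unaccounted for. Put t = 3u+1:
4(3u+1)^3 + 2(3u+1) + 12 expands to 108u^3 + 108u^2 + 42u + 18,
and factoring out 3 leaves 3(36u^3 + 36u^2 + 14u + 6).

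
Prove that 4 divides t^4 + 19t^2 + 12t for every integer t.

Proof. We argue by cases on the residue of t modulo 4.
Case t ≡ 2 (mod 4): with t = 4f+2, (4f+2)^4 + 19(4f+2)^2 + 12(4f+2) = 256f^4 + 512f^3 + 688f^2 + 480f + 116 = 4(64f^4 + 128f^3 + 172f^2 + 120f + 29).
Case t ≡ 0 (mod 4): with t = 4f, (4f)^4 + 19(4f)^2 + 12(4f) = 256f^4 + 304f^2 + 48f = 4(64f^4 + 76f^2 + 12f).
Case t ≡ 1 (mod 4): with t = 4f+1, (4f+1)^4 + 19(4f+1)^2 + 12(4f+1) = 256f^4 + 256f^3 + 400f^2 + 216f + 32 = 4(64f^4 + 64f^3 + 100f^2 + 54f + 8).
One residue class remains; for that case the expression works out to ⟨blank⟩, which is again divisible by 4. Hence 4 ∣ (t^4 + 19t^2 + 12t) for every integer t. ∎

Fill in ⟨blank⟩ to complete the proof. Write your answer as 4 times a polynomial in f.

Only t ≡ 3 (mod 4) is unaccounted for. Put t = 4f+3:
(4f+3)^4 + 19(4f+3)^2 + 12(4f+3) expands to 256f^4 + 768f^3 + 1168f^2 + 936f + 288,
and factoring out 4 leaves 4(64f^4 + 192f^3 + 292f^2 + 234f + 72).

4(64f^4 + 192f^3 + 292f^2 + 234f + 72)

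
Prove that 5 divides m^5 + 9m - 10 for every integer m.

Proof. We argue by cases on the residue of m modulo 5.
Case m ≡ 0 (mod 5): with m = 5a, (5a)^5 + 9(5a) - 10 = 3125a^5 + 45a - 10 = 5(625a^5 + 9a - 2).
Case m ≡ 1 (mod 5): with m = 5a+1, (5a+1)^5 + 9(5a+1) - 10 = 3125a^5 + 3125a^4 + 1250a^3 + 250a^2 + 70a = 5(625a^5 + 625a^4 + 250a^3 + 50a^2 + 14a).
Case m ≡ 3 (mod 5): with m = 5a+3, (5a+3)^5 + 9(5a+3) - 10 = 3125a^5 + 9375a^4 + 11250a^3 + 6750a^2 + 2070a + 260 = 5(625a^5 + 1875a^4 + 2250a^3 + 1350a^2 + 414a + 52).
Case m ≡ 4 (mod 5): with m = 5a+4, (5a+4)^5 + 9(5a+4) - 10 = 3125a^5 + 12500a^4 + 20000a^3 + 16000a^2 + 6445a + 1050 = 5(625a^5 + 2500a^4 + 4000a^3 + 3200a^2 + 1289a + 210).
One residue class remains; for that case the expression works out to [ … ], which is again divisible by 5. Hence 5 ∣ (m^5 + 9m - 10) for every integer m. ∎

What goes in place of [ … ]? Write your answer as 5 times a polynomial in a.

The residues treated are {0, 1, 3, 4}, so the missing case is m ≡ 2 (mod 5); write m = 5a+2.
Then (5a+2)^5 + 9(5a+2) - 10 = 3125a^5 + 6250a^4 + 5000a^3 + 2000a^2 + 445a + 40 = 5(625a^5 + 1250a^4 + 1000a^3 + 400a^2 + 89a + 8).

5(625a^5 + 1250a^4 + 1000a^3 + 400a^2 + 89a + 8)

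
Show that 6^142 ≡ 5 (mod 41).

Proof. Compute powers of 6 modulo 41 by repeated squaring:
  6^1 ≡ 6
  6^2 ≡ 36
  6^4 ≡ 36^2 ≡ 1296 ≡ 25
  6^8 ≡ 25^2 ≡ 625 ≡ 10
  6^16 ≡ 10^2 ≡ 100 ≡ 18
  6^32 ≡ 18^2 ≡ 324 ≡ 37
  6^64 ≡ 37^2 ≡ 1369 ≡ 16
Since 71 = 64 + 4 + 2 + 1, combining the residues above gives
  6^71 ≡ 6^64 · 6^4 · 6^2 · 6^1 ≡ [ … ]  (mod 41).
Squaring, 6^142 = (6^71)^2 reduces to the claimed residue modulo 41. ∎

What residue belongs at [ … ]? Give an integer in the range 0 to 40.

13

6^64 · 6^4 · 6^2 · 6^1 ≡ 16 · 25 · 36 · 6 = 86400.
86400 mod 41 = 13, so 6^71 ≡ 13 (mod 41).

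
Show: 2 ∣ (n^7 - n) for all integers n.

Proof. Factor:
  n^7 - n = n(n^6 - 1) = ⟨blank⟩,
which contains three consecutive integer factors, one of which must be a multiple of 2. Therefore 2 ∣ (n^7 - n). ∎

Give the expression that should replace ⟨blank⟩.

(n - 1)n(n + 1)(n^4 + n^2 + 1)

n^6 - 1 = (n^2 - 1)(n^4 + n^2 + 1), and n^2 - 1 = (n-1)(n+1).
So n(n^6 - 1) = (n - 1)n(n + 1)(n^4 + n^2 + 1).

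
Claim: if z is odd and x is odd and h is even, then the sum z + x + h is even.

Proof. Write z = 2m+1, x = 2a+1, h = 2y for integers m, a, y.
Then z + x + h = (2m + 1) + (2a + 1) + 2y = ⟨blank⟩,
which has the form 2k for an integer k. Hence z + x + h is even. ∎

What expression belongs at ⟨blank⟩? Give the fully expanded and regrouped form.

2(a + m + y + 1)

(2m + 1) + (2a + 1) + 2y = 2a + 2m + 2y + 2
= 2(a + m + y + 1).
Since a + m + y + 1 is an integer, the sum is of the form 2k for an integer k.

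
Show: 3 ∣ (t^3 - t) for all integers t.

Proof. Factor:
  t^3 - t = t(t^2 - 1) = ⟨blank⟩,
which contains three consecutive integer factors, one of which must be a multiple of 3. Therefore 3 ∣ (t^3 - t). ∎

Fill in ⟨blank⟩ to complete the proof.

t(t^2 - 1) = t(t - 1)(t + 1) = (t - 1)t(t + 1).
These three factors are consecutive integers, so their product is divisible by 3.

(t - 1)t(t + 1)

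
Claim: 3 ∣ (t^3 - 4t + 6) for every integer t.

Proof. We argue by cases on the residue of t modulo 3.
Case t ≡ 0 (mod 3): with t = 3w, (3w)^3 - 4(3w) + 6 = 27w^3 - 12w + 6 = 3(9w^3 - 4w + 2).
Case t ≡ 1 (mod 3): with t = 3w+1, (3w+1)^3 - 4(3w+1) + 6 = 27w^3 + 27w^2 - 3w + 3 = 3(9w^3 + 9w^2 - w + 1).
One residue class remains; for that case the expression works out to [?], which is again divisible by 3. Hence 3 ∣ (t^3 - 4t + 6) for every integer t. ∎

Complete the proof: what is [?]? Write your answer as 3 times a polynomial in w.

3(9w^3 + 18w^2 + 8w + 2)

Only t ≡ 2 (mod 3) is unaccounted for. Put t = 3w+2:
(3w+2)^3 - 4(3w+2) + 6 expands to 27w^3 + 54w^2 + 24w + 6,
and factoring out 3 leaves 3(9w^3 + 18w^2 + 8w + 2).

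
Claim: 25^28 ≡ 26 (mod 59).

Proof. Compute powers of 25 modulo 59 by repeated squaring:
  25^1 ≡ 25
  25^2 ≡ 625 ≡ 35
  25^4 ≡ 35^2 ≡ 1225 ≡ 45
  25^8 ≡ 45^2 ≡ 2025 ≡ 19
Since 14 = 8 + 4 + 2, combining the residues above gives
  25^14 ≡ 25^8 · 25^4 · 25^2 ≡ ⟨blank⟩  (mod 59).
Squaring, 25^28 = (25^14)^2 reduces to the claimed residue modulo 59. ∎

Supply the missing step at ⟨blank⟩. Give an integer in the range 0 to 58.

12

25^8 · 25^4 · 25^2 ≡ 19 · 45 · 35 = 29925.
29925 mod 59 = 12, so 25^14 ≡ 12 (mod 59).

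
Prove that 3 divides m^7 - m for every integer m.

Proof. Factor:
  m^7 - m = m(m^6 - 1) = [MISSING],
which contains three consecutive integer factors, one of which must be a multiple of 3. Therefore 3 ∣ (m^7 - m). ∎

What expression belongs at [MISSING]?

m^6 - 1 = (m^2 - 1)(m^4 + m^2 + 1), and m^2 - 1 = (m-1)(m+1).
So m(m^6 - 1) = (m - 1)m(m + 1)(m^4 + m^2 + 1).

(m - 1)m(m + 1)(m^4 + m^2 + 1)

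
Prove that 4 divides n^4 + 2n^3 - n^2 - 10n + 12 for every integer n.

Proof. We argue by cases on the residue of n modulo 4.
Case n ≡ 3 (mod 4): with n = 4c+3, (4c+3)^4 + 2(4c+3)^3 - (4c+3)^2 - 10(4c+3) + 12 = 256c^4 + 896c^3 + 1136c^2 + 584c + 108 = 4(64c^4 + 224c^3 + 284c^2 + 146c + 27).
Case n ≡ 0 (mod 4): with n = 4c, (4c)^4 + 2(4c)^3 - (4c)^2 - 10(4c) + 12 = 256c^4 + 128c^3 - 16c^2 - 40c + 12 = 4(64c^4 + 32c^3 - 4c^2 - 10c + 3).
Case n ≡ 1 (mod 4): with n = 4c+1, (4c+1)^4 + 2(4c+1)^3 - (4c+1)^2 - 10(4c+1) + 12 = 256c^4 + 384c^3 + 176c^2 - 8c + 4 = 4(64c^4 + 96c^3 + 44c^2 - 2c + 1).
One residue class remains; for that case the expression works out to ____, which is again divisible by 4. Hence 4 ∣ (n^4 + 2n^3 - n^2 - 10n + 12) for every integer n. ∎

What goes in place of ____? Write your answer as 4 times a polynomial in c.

4(64c^4 + 160c^3 + 140c^2 + 42c + 5)

The residues treated are {3, 0, 1}, so the missing case is n ≡ 2 (mod 4); write n = 4c+2.
Then (4c+2)^4 + 2(4c+2)^3 - (4c+2)^2 - 10(4c+2) + 12 = 256c^4 + 640c^3 + 560c^2 + 168c + 20 = 4(64c^4 + 160c^3 + 140c^2 + 42c + 5).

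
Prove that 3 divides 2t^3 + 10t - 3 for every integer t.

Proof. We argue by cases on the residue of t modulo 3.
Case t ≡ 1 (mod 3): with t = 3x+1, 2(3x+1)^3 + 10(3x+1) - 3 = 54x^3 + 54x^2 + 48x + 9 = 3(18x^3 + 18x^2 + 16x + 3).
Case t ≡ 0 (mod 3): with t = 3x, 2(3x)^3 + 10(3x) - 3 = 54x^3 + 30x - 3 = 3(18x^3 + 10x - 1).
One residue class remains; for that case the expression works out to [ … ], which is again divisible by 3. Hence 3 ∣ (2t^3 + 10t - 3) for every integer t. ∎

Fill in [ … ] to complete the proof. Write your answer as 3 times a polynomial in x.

3(18x^3 + 36x^2 + 34x + 11)

Only t ≡ 2 (mod 3) is unaccounted for. Put t = 3x+2:
2(3x+2)^3 + 10(3x+2) - 3 expands to 54x^3 + 108x^2 + 102x + 33,
and factoring out 3 leaves 3(18x^3 + 36x^2 + 34x + 11).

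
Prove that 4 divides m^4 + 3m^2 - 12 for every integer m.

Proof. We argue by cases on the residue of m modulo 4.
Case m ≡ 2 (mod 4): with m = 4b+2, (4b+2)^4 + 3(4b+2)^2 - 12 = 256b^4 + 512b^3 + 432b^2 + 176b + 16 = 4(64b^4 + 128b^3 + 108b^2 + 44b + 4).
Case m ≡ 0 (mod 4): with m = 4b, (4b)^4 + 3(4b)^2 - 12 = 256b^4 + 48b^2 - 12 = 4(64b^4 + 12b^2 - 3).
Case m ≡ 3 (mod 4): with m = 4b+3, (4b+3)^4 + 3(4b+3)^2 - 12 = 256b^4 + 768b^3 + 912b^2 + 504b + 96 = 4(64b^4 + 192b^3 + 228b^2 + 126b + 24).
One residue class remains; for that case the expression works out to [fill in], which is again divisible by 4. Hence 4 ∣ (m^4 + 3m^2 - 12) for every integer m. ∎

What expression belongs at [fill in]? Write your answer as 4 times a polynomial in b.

4(64b^4 + 64b^3 + 36b^2 + 10b - 2)

Only m ≡ 1 (mod 4) is unaccounted for. Put m = 4b+1:
(4b+1)^4 + 3(4b+1)^2 - 12 expands to 256b^4 + 256b^3 + 144b^2 + 40b - 8,
and factoring out 4 leaves 4(64b^4 + 64b^3 + 36b^2 + 10b - 2).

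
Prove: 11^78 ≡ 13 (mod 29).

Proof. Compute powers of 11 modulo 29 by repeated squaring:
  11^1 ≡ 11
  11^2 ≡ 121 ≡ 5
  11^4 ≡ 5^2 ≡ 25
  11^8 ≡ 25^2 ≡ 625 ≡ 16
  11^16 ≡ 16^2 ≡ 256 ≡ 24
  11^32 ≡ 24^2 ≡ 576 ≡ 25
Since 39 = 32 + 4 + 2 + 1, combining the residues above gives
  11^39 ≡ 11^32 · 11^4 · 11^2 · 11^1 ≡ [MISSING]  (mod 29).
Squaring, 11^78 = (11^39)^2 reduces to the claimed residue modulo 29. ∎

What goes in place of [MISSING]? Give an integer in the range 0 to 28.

10

Multiply the listed residues: 25 · 25 · 5 · 11 = 625 → 3125 → 34375.
Reducing modulo 29: 34375 = 1185·29 + 10, so 11^39 ≡ 10.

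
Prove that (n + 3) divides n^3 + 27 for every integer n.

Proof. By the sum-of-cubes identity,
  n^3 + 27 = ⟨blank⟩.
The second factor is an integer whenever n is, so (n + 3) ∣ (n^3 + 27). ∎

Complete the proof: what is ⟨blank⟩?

Polynomial division of n^3 + 27 by n + 3 leaves remainder 0 and quotient n^2 - 3n + 9.
Hence n^3 + 27 = (n + 3)(n^2 - 3n + 9).

(n + 3)(n^2 - 3n + 9)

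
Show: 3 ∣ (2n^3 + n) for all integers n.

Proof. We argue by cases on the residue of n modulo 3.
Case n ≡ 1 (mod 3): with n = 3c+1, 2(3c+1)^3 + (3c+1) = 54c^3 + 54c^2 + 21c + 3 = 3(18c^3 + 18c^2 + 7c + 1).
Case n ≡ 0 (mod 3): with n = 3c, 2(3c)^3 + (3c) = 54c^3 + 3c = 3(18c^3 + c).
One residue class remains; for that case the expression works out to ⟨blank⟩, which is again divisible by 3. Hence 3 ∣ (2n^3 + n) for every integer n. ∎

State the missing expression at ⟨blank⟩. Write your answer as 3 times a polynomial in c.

The residues treated are {1, 0}, so the missing case is n ≡ 2 (mod 3); write n = 3c+2.
Then 2(3c+2)^3 + (3c+2) = 54c^3 + 108c^2 + 75c + 18 = 3(18c^3 + 36c^2 + 25c + 6).

3(18c^3 + 36c^2 + 25c + 6)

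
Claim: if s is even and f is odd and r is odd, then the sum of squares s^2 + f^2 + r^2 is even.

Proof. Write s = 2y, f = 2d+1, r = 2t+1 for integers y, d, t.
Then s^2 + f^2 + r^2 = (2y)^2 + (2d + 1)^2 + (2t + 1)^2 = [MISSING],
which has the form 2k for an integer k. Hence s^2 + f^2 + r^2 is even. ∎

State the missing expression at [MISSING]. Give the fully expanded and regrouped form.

Expanding: (2y)^2 + (2d + 1)^2 + (2t + 1)^2 = 4d^2 + 4d + 4t^2 + 4t + 4y^2 + 2.
Every term is even; pulling out the factor of 2 gives 2(2d^2 + 2d + 2t^2 + 2t + 2y^2 + 1).

2(2d^2 + 2d + 2t^2 + 2t + 2y^2 + 1)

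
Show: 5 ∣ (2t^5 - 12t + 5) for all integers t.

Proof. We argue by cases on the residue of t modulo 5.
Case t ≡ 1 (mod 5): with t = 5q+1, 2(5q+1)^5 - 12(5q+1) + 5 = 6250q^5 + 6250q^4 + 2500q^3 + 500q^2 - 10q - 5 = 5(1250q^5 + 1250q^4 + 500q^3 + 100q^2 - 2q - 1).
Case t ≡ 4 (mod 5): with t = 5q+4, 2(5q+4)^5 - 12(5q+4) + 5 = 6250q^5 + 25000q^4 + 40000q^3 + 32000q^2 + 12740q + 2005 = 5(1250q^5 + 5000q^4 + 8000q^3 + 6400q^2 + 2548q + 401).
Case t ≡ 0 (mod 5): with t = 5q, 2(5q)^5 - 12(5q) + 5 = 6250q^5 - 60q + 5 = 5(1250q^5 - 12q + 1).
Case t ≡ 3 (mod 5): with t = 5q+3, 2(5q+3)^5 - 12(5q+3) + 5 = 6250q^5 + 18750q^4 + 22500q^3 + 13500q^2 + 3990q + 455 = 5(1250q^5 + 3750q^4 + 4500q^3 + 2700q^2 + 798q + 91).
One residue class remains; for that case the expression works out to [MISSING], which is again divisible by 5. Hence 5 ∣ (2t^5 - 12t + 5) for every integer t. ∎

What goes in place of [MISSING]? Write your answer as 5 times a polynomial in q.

Only t ≡ 2 (mod 5) is unaccounted for. Put t = 5q+2:
2(5q+2)^5 - 12(5q+2) + 5 expands to 6250q^5 + 12500q^4 + 10000q^3 + 4000q^2 + 740q + 45,
and factoring out 5 leaves 5(1250q^5 + 2500q^4 + 2000q^3 + 800q^2 + 148q + 9).

5(1250q^5 + 2500q^4 + 2000q^3 + 800q^2 + 148q + 9)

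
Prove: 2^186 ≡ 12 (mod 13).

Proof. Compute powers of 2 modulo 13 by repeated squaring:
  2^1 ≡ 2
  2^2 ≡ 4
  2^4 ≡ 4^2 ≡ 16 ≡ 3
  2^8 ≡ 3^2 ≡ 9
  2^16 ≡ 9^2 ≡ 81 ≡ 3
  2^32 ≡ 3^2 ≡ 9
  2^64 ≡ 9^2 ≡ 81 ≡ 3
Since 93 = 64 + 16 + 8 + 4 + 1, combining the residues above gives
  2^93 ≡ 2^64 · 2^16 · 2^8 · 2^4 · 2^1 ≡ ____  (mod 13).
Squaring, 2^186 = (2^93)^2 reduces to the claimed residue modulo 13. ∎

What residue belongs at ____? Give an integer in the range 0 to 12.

2^64 · 2^16 · 2^8 · 2^4 · 2^1 ≡ 3 · 3 · 9 · 3 · 2 = 486.
486 mod 13 = 5, so 2^93 ≡ 5 (mod 13).

5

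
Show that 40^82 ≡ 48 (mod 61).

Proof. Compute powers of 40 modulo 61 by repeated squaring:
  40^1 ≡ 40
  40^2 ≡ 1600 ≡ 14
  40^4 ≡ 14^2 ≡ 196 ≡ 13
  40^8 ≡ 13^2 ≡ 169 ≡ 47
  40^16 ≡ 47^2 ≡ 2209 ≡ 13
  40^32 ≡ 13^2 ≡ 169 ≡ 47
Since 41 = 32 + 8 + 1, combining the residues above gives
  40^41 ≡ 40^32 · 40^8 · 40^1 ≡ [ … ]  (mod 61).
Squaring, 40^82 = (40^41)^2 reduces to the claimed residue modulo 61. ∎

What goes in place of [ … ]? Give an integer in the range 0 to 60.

40^32 · 40^8 · 40^1 ≡ 47 · 47 · 40 = 88360.
88360 mod 61 = 32, so 40^41 ≡ 32 (mod 61).

32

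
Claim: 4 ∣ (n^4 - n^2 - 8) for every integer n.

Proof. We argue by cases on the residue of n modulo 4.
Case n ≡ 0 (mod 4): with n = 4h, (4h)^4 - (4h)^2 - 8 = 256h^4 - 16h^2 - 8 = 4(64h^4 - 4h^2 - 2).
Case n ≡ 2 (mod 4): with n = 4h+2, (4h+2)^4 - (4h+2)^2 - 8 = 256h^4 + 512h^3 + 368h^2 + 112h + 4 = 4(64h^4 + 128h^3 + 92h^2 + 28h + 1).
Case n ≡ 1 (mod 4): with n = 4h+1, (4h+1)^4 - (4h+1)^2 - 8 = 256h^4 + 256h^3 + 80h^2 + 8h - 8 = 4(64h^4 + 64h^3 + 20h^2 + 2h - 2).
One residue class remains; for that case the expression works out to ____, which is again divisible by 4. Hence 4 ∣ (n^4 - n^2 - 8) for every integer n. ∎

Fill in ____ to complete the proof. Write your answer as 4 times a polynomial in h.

4(64h^4 + 192h^3 + 212h^2 + 102h + 16)

Only n ≡ 3 (mod 4) is unaccounted for. Put n = 4h+3:
(4h+3)^4 - (4h+3)^2 - 8 expands to 256h^4 + 768h^3 + 848h^2 + 408h + 64,
and factoring out 4 leaves 4(64h^4 + 192h^3 + 212h^2 + 102h + 16).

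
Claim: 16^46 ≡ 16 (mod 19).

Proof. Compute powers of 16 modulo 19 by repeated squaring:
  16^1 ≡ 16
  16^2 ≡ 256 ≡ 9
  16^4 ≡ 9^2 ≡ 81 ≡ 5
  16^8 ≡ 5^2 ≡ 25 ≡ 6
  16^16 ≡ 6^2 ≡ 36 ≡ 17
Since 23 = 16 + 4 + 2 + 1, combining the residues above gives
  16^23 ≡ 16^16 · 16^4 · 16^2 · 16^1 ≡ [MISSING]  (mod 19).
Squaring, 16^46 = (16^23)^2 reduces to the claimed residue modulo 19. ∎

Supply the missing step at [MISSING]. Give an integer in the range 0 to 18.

4

Multiply the listed residues: 17 · 5 · 9 · 16 = 85 → 765 → 12240.
Reducing modulo 19: 12240 = 644·19 + 4, so 16^23 ≡ 4.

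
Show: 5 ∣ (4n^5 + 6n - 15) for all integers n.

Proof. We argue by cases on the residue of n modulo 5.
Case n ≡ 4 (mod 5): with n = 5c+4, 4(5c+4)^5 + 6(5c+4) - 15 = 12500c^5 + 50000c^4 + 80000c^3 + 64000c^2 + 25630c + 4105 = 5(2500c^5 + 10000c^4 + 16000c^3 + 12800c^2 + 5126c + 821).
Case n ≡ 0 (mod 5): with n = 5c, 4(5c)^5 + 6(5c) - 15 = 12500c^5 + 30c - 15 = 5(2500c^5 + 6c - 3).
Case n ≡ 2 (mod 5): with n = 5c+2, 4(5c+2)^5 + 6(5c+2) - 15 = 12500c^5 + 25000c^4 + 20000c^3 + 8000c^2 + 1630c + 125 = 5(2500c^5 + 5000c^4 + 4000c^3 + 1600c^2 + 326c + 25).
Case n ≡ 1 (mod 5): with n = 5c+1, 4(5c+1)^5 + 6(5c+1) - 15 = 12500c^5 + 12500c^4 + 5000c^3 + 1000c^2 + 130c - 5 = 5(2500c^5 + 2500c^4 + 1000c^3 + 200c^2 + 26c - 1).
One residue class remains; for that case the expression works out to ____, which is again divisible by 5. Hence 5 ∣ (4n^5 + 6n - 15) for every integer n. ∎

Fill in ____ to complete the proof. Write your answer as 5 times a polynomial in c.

5(2500c^5 + 7500c^4 + 9000c^3 + 5400c^2 + 1626c + 195)

Only n ≡ 3 (mod 5) is unaccounted for. Put n = 5c+3:
4(5c+3)^5 + 6(5c+3) - 15 expands to 12500c^5 + 37500c^4 + 45000c^3 + 27000c^2 + 8130c + 975,
and factoring out 5 leaves 5(2500c^5 + 7500c^4 + 9000c^3 + 5400c^2 + 1626c + 195).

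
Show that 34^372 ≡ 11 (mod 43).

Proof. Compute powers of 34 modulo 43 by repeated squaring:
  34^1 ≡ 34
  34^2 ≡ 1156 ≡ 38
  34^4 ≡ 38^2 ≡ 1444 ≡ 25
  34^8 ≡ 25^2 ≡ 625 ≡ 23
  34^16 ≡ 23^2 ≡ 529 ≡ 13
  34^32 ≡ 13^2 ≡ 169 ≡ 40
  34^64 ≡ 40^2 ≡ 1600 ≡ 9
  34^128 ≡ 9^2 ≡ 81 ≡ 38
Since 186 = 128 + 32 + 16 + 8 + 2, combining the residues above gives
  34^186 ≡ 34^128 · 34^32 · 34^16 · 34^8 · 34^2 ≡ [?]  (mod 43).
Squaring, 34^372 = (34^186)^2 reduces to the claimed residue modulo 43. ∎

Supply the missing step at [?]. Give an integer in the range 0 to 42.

21

Multiply the listed residues: 38 · 40 · 13 · 23 · 38 = 1520 → 19760 → 454480 → 17270240.
Reducing modulo 43: 17270240 = 401633·43 + 21, so 34^186 ≡ 21.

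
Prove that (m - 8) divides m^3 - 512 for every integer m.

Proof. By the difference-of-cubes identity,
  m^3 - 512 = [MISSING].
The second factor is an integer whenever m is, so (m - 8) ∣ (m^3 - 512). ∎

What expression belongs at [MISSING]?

Polynomial division of m^3 - 512 by m - 8 leaves remainder 0 and quotient m^2 + 8m + 64.
Hence m^3 - 512 = (m - 8)(m^2 + 8m + 64).

(m - 8)(m^2 + 8m + 64)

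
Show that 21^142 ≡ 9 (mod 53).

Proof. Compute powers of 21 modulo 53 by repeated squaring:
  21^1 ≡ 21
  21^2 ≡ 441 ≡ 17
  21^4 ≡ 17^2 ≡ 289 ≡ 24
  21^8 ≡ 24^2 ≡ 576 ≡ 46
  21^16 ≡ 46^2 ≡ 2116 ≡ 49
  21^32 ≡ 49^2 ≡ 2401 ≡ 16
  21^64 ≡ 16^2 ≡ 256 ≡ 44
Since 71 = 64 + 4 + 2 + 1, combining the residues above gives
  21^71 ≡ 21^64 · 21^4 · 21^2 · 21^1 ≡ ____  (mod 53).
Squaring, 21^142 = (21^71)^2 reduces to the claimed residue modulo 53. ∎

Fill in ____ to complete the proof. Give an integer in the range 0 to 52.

Multiply the listed residues: 44 · 24 · 17 · 21 = 1056 → 17952 → 376992.
Reducing modulo 53: 376992 = 7113·53 + 3, so 21^71 ≡ 3.

3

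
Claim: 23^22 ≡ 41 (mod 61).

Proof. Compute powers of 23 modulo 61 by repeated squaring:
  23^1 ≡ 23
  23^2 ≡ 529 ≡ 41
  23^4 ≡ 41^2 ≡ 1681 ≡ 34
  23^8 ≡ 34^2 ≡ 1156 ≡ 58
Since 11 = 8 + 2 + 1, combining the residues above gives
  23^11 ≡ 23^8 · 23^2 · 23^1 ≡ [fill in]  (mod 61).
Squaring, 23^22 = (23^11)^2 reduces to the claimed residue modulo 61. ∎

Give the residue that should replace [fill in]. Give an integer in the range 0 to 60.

38

Multiply the listed residues: 58 · 41 · 23 = 2378 → 54694.
Reducing modulo 61: 54694 = 896·61 + 38, so 23^11 ≡ 38.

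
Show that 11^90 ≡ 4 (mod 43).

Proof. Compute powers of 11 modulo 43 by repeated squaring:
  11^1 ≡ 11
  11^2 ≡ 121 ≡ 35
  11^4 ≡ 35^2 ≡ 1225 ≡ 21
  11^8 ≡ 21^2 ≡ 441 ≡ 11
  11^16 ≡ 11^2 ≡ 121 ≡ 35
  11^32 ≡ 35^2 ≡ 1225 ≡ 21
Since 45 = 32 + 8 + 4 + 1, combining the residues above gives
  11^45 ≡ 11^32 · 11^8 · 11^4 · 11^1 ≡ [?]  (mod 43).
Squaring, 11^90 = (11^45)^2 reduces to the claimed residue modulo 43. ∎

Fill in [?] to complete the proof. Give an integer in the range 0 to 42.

41

Multiply the listed residues: 21 · 11 · 21 · 11 = 231 → 4851 → 53361.
Reducing modulo 43: 53361 = 1240·43 + 41, so 11^45 ≡ 41.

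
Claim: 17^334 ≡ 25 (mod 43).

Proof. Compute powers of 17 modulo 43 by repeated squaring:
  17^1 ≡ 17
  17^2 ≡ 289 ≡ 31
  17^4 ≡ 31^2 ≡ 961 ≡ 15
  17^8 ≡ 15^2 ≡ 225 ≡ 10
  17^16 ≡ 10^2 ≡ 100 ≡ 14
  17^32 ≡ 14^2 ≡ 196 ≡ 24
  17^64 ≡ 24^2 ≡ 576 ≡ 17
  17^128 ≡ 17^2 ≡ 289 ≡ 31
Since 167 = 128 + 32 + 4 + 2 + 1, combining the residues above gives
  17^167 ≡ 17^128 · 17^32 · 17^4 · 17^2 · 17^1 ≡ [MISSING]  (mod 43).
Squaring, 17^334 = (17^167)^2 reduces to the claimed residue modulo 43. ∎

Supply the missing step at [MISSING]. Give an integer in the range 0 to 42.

17^128 · 17^32 · 17^4 · 17^2 · 17^1 ≡ 31 · 24 · 15 · 31 · 17 = 5881320.
5881320 mod 43 = 38, so 17^167 ≡ 38 (mod 43).

38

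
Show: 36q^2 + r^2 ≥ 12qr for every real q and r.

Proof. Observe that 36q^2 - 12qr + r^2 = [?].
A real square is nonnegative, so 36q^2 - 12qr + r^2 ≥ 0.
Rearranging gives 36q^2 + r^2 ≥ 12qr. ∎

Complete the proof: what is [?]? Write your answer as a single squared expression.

36q^2 - 12qr + r^2 is a perfect-square trinomial: the outer terms are (6q)^2 and (r)^2, and the cross term is -2·6q·r.
So 36q^2 - 12qr + r^2 = (6q - r)^2 ≥ 0.

(6q - r)^2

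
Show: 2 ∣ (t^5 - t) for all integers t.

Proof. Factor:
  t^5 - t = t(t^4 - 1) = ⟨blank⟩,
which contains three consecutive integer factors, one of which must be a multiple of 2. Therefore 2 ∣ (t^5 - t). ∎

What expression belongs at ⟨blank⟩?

t^4 - 1 = (t^2 - 1)(t^2 + 1), and t^2 - 1 = (t-1)(t+1).
So t(t^4 - 1) = (t - 1)t(t + 1)(t^2 + 1).

(t - 1)t(t + 1)(t^2 + 1)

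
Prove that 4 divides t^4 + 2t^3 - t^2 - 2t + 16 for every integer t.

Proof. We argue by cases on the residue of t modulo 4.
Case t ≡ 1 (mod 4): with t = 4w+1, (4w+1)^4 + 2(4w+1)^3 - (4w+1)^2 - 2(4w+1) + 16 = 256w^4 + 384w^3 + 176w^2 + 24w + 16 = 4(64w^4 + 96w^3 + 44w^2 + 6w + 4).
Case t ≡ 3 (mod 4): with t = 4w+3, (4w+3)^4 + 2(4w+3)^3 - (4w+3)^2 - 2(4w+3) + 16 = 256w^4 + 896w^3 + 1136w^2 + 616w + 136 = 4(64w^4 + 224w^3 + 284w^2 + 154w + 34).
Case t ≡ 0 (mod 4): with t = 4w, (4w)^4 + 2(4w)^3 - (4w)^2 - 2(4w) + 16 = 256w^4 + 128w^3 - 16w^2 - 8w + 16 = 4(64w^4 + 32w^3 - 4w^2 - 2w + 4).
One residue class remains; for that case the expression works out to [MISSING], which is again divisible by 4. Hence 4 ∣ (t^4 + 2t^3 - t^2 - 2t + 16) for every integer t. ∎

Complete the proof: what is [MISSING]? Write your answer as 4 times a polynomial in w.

4(64w^4 + 160w^3 + 140w^2 + 50w + 10)

The residues treated are {1, 3, 0}, so the missing case is t ≡ 2 (mod 4); write t = 4w+2.
Then (4w+2)^4 + 2(4w+2)^3 - (4w+2)^2 - 2(4w+2) + 16 = 256w^4 + 640w^3 + 560w^2 + 200w + 40 = 4(64w^4 + 160w^3 + 140w^2 + 50w + 10).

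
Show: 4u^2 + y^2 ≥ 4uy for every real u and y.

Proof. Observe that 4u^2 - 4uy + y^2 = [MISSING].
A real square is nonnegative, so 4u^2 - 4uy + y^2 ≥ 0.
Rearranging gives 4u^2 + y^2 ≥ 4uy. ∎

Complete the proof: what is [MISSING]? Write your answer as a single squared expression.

(2u - y)^2

4u^2 - 4uy + y^2 is a perfect-square trinomial: the outer terms are (2u)^2 and (y)^2, and the cross term is -2·2u·y.
So 4u^2 - 4uy + y^2 = (2u - y)^2 ≥ 0.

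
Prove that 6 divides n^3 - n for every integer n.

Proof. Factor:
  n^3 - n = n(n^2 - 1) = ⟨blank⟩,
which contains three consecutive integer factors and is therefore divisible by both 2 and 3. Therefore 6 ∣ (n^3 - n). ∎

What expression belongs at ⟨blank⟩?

n(n^2 - 1) = n(n - 1)(n + 1) = (n - 1)n(n + 1).
These three factors are consecutive integers, so their product is divisible by 6.

(n - 1)n(n + 1)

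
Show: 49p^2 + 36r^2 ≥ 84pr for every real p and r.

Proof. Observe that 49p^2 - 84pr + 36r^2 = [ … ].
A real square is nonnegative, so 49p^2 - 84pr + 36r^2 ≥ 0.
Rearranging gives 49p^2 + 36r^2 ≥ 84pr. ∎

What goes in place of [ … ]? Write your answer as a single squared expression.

(7p - 6r)^2

49p^2 - 84pr + 36r^2 is a perfect-square trinomial: the outer terms are (7p)^2 and (6r)^2, and the cross term is -2·7p·6r.
So 49p^2 - 84pr + 36r^2 = (7p - 6r)^2 ≥ 0.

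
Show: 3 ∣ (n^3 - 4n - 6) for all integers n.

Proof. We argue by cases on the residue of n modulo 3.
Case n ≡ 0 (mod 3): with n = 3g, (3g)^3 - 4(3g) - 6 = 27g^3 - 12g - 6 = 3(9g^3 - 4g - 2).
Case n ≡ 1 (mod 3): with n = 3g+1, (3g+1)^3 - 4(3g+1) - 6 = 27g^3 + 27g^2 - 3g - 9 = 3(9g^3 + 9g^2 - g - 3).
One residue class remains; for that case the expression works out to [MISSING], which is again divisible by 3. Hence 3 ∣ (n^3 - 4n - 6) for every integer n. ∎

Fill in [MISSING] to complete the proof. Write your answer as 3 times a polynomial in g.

3(9g^3 + 18g^2 + 8g - 2)

Only n ≡ 2 (mod 3) is unaccounted for. Put n = 3g+2:
(3g+2)^3 - 4(3g+2) - 6 expands to 27g^3 + 54g^2 + 24g - 6,
and factoring out 3 leaves 3(9g^3 + 18g^2 + 8g - 2).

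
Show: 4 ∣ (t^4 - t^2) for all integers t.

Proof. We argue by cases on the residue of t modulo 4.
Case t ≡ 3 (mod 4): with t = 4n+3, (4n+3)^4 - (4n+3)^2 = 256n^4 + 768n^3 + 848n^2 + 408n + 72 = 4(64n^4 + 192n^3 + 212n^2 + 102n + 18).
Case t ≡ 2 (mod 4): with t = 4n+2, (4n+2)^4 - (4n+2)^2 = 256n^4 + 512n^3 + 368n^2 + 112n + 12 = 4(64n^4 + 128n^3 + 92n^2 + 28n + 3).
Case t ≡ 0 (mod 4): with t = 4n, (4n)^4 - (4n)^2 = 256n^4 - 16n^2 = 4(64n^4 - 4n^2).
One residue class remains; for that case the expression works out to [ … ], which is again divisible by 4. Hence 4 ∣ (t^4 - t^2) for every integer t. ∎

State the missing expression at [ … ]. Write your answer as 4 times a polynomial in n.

4(64n^4 + 64n^3 + 20n^2 + 2n)

Only t ≡ 1 (mod 4) is unaccounted for. Put t = 4n+1:
(4n+1)^4 - (4n+1)^2 expands to 256n^4 + 256n^3 + 80n^2 + 8n,
and factoring out 4 leaves 4(64n^4 + 64n^3 + 20n^2 + 2n).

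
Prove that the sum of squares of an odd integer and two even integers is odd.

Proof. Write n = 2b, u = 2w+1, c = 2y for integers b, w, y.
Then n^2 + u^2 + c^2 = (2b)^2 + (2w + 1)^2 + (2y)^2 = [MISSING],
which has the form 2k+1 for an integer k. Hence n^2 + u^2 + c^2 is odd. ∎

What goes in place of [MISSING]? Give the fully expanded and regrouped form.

2(2b^2 + 2w^2 + 2w + 2y^2) + 1

Expanding: (2b)^2 + (2w + 1)^2 + (2y)^2 = 4b^2 + 4w^2 + 4w + 4y^2 + 1.
Every term except the constant is even, so this is 2(2b^2 + 2w^2 + 2w + 2y^2) + 1,
and 2b^2 + 2w^2 + 2w + 2y^2 ∈ ℤ gives the required form.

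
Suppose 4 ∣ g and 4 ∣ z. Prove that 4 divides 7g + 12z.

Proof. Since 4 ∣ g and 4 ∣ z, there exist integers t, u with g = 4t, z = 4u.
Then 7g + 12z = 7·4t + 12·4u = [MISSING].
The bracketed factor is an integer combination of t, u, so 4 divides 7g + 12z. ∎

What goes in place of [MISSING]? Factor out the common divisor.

4(7t + 12u)

Pull the common 4 out of every term: 7·4t + 12·4u = 4(7t + 12u).
7t + 12u is an integer, which exhibits the divisibility.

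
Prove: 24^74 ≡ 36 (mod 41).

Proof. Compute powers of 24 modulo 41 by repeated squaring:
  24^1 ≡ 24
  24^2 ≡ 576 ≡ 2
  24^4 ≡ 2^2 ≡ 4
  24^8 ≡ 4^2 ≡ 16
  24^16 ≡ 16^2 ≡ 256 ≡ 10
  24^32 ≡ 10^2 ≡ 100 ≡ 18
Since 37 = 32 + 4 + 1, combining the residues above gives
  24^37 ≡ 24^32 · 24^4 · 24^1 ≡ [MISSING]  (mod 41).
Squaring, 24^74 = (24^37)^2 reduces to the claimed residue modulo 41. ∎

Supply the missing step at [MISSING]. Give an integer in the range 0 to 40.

Multiply the listed residues: 18 · 4 · 24 = 72 → 1728.
Reducing modulo 41: 1728 = 42·41 + 6, so 24^37 ≡ 6.

6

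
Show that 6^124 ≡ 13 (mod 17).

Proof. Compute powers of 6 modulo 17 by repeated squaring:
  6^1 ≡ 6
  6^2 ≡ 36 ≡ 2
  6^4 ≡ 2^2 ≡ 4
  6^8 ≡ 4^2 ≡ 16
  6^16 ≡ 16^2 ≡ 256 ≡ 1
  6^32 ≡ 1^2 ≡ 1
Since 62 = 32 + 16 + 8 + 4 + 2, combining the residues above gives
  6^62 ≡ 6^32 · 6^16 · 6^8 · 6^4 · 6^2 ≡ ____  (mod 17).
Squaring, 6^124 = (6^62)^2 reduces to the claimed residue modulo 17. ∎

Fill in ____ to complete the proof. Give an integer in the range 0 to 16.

Multiply the listed residues: 1 · 1 · 16 · 4 · 2 = 1 → 16 → 64 → 128.
Reducing modulo 17: 128 = 7·17 + 9, so 6^62 ≡ 9.

9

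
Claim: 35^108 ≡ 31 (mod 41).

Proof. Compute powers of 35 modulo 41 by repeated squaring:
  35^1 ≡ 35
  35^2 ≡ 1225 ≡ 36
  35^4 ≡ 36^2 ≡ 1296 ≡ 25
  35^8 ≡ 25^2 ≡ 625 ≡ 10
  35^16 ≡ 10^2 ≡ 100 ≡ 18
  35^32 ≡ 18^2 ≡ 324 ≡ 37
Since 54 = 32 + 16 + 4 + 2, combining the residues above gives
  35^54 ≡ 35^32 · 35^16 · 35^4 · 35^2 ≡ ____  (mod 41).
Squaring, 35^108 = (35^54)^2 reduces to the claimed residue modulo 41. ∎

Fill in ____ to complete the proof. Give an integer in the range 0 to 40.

21

Multiply the listed residues: 37 · 18 · 25 · 36 = 666 → 16650 → 599400.
Reducing modulo 41: 599400 = 14619·41 + 21, so 35^54 ≡ 21.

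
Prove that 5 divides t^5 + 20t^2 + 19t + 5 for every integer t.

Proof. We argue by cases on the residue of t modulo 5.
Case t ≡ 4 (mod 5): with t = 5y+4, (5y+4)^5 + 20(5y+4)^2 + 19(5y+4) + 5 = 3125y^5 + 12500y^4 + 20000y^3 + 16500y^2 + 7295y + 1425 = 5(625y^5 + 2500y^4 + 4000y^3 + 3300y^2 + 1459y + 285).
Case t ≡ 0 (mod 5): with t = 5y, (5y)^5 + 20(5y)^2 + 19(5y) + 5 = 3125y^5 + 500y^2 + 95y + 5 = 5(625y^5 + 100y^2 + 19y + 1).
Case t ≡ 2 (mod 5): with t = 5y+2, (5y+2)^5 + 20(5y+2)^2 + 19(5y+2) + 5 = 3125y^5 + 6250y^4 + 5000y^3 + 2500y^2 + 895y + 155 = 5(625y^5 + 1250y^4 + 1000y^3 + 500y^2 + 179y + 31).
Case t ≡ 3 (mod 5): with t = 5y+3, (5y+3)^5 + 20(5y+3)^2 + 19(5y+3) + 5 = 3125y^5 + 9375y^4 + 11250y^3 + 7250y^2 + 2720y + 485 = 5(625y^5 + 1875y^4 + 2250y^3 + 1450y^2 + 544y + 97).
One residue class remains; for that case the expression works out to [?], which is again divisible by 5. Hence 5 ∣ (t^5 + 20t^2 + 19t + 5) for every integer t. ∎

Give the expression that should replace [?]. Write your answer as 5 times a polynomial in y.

5(625y^5 + 625y^4 + 250y^3 + 150y^2 + 64y + 9)

Only t ≡ 1 (mod 5) is unaccounted for. Put t = 5y+1:
(5y+1)^5 + 20(5y+1)^2 + 19(5y+1) + 5 expands to 3125y^5 + 3125y^4 + 1250y^3 + 750y^2 + 320y + 45,
and factoring out 5 leaves 5(625y^5 + 625y^4 + 250y^3 + 150y^2 + 64y + 9).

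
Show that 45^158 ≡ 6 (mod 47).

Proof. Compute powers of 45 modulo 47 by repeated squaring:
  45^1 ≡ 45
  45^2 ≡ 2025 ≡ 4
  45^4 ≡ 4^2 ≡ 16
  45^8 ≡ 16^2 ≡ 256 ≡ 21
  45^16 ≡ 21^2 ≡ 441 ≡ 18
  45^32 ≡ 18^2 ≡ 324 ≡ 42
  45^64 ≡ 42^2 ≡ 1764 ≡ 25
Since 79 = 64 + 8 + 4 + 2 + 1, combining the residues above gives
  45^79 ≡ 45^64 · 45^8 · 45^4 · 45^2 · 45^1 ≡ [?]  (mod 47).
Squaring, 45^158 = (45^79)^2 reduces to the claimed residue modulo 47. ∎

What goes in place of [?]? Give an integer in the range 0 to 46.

10

45^64 · 45^8 · 45^4 · 45^2 · 45^1 ≡ 25 · 21 · 16 · 4 · 45 = 1512000.
1512000 mod 47 = 10, so 45^79 ≡ 10 (mod 47).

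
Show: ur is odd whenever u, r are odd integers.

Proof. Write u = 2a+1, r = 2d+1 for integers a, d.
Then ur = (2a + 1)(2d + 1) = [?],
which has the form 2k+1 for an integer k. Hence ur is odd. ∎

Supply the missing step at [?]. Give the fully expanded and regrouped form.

(2a + 1)(2d + 1) = 4ad + 2a + 2d + 1
= 2(2ad + a + d) + 1.
Since 2ad + a + d is an integer, the product is of the form 2k+1 for an integer k.

2(2ad + a + d) + 1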